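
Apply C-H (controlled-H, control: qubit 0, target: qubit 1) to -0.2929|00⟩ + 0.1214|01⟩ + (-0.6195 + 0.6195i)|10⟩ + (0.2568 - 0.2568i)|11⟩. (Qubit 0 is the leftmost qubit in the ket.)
-0.2929|00⟩ + 0.1214|01⟩ + (-0.2565 + 0.2565i)|10⟩ + (-0.6196 + 0.6196i)|11⟩

C-H leaves the control-|0⟩ kets |00⟩, |01⟩ unchanged and applies H to qubit 1 on the control-|1⟩ pair (|10⟩, |11⟩).
H = [[1/√2, 1/√2], [1/√2, -1/√2]].
With a = amp(|10⟩) = (-0.6195 + 0.6195i) and b = amp(|11⟩) = (0.2568 - 0.2568i):
new amp(|10⟩) = (1/√2)·a + (1/√2)·b = (-0.2565 + 0.2565i)
new amp(|11⟩) = (1/√2)·a + (-1/√2)·b = (-0.6196 + 0.6196i)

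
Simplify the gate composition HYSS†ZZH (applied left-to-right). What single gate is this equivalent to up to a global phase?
Y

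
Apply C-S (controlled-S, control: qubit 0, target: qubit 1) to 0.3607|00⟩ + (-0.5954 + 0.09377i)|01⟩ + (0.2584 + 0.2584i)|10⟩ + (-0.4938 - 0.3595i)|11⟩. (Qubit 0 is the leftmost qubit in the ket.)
0.3607|00⟩ + (-0.5954 + 0.09377i)|01⟩ + (0.2584 + 0.2584i)|10⟩ + (0.3595 - 0.4938i)|11⟩

C-S leaves the control-|0⟩ kets |00⟩, |01⟩ unchanged and applies S to qubit 1 on the control-|1⟩ pair (|10⟩, |11⟩).
S = [[1, 0], [0, i]].
With a = amp(|10⟩) = (0.2584 + 0.2584i) and b = amp(|11⟩) = (-0.4938 - 0.3595i):
new amp(|10⟩) = (1)·a = (0.2584 + 0.2584i)
new amp(|11⟩) = (i)·b = (0.3595 - 0.4938i)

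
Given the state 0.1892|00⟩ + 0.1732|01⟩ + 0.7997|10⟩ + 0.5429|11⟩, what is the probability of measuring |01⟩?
0.03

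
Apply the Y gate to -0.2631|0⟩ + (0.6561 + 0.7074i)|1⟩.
(0.7074 - 0.6561i)|0⟩ - 0.2631i|1⟩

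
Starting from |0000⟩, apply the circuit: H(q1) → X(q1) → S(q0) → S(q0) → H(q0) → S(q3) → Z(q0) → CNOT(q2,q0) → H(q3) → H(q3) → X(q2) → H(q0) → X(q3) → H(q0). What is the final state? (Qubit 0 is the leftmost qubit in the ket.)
1/2|0011⟩ + 1/2|0111⟩ - 1/2|1011⟩ - 1/2|1111⟩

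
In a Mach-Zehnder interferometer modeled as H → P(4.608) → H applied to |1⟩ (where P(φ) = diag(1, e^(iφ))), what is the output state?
(0.5521 + 0.4973i)|0⟩ + (0.4479 - 0.4973i)|1⟩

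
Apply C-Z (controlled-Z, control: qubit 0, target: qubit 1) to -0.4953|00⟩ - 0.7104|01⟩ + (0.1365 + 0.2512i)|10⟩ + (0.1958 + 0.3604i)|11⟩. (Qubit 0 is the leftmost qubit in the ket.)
-0.4953|00⟩ - 0.7104|01⟩ + (0.1365 + 0.2512i)|10⟩ + (-0.1958 - 0.3604i)|11⟩

C-Z leaves the control-|0⟩ kets |00⟩, |01⟩ unchanged and applies Z to qubit 1 on the control-|1⟩ pair (|10⟩, |11⟩).
Z = [[1, 0], [0, -1]].
With a = amp(|10⟩) = (0.1365 + 0.2512i) and b = amp(|11⟩) = (0.1958 + 0.3604i):
new amp(|10⟩) = (1)·a = (0.1365 + 0.2512i)
new amp(|11⟩) = (-1)·b = (-0.1958 - 0.3604i)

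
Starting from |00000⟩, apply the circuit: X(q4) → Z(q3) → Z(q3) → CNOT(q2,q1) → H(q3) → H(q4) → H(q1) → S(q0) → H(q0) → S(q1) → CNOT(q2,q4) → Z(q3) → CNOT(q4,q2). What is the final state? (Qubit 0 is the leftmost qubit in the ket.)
0.25|00000⟩ - 0.25|00010⟩ - 0.25|00101⟩ + 0.25|00111⟩ + 0.25i|01000⟩ - 0.25i|01010⟩ - 0.25i|01101⟩ + 0.25i|01111⟩ + 0.25|10000⟩ - 0.25|10010⟩ - 0.25|10101⟩ + 0.25|10111⟩ + 0.25i|11000⟩ - 0.25i|11010⟩ - 0.25i|11101⟩ + 0.25i|11111⟩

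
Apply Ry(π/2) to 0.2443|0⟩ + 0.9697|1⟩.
-0.5129|0⟩ + 0.8584|1⟩

Ry(π/2) = [[cos(θ/2), −sin(θ/2)], [sin(θ/2), cos(θ/2)]]; θ = π/2, cos(θ/2) ≈ 0.707107, sin(θ/2) ≈ 0.707107.
With a = amp(|0⟩) = 0.2443 and b = amp(|1⟩) = 0.9697:
new amp(|0⟩) = (0.707107)·a + (-0.707107)·b = -0.5129
new amp(|1⟩) = (0.707107)·a + (0.707107)·b = 0.8584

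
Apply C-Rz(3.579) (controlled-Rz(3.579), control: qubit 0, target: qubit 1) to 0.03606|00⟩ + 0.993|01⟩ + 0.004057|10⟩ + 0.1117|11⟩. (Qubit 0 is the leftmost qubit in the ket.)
0.03606|00⟩ + 0.993|01⟩ + (-0.0008802 - 0.00396i)|10⟩ + (-0.02423 + 0.109i)|11⟩

C-Rz(3.579) leaves the control-|0⟩ kets |00⟩, |01⟩ unchanged and applies Rz(3.579) to qubit 1 on the control-|1⟩ pair (|10⟩, |11⟩).
Rz(3.579) = [[e^(−iθ/2), 0], [0, e^(iθ/2)]] with e^(±iθ/2) = cos(θ/2) ± i·sin(θ/2); θ = 3.579, cos(θ/2) ≈ -0.216964, sin(θ/2) ≈ 0.97618.
With a = amp(|10⟩) = 0.004057 and b = amp(|11⟩) = 0.1117:
new amp(|10⟩) = (-0.216964 - 0.97618i)·a = (-0.0008802 - 0.00396i)
new amp(|11⟩) = (-0.216964 + 0.97618i)·b = (-0.02423 + 0.109i)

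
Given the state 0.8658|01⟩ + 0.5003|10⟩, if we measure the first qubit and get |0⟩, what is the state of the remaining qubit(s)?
|1⟩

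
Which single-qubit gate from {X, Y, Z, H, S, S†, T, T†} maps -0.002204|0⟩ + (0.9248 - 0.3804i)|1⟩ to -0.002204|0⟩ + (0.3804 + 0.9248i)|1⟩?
S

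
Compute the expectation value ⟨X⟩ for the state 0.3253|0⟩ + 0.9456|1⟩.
0.6152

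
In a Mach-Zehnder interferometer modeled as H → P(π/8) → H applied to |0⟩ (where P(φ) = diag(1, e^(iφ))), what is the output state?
(0.9619 + 0.1913i)|0⟩ + (0.03806 - 0.1913i)|1⟩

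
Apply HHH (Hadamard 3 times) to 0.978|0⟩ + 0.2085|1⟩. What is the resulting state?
0.839|0⟩ + 0.5441|1⟩

H² = I, so H^3 = H: a single Hadamard. With (a, b) = (0.978, 0.2085), H gives ((a + b)/√2, (a − b)/√2) = (0.839, 0.5441).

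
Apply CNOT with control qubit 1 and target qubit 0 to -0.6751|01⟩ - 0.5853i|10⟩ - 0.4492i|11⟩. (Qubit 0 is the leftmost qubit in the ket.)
-0.4492i|01⟩ - 0.5853i|10⟩ - 0.6751|11⟩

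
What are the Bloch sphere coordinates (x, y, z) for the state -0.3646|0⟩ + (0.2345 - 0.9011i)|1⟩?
(-0.171, 0.6571, -0.734)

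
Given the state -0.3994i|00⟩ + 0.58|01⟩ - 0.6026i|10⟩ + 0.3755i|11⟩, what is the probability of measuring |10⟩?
0.3631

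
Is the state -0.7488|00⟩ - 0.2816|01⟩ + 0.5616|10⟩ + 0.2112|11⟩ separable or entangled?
Separable

Writing the state as a|00⟩ + b|01⟩ + c|10⟩ + d|11⟩, it is a product state iff ad − bc = 0.
Here (a, b, c, d) = (-0.7488, -0.2816, 0.5616, 0.2112): ad − bc = (-0.7488)(0.2112) − (-0.2816)(0.5616) = 0, so the state is separable.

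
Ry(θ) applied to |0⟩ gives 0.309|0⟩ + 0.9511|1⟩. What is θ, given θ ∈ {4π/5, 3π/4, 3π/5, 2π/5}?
4π/5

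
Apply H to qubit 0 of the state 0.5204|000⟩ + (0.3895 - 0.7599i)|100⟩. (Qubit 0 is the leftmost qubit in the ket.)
(0.6434 - 0.5373i)|000⟩ + (0.09256 + 0.5373i)|100⟩

H on qubit 0 mixes each pair of kets that differ only in qubit 0: amplitudes (a, b) of (|…0…⟩, |…1…⟩) become ((a + b)/√2, (a − b)/√2). Kets absent from the input have amplitude 0.
(|000⟩, |100⟩): (a, b) = (0.5204, (0.3895 - 0.7599i)) → ((0.6434 - 0.5373i), (0.09256 + 0.5373i))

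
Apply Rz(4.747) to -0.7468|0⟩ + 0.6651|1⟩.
(0.5371 + 0.5189i)|0⟩ + (-0.4784 + 0.4621i)|1⟩

Rz(4.747) = [[e^(−iθ/2), 0], [0, e^(iθ/2)]] with e^(±iθ/2) = cos(θ/2) ± i·sin(θ/2); θ = 4.747, cos(θ/2) ≈ -0.719237, sin(θ/2) ≈ 0.694765.
With a = amp(|0⟩) = -0.7468 and b = amp(|1⟩) = 0.6651:
new amp(|0⟩) = (-0.719237 - 0.694765i)·a = (0.5371 + 0.5189i)
new amp(|1⟩) = (-0.719237 + 0.694765i)·b = (-0.4784 + 0.4621i)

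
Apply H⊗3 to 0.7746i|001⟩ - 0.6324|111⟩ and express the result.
(-0.2236 + 0.2739i)|000⟩ + (0.2236 - 0.2739i)|001⟩ + (0.2236 + 0.2739i)|010⟩ + (-0.2236 - 0.2739i)|011⟩ + (0.2236 + 0.2739i)|100⟩ + (-0.2236 - 0.2739i)|101⟩ + (-0.2236 + 0.2739i)|110⟩ + (0.2236 - 0.2739i)|111⟩

H⊗3 gives amp(|y⟩) = (1/2√2) Σ_x (−1)^(x·y) amp(|x⟩), where x·y is the number of positions in which both x and y have a 1.
|000⟩: (0.7746i - 0.6324)/(2√2) = (-0.2236 + 0.2739i)
|001⟩: (-0.7746i + 0.6324)/(2√2) = (0.2236 - 0.2739i)
|010⟩: (0.7746i + 0.6324)/(2√2) = (0.2236 + 0.2739i)
|011⟩: (-0.7746i - 0.6324)/(2√2) = (-0.2236 - 0.2739i)
|100⟩: (0.7746i + 0.6324)/(2√2) = (0.2236 + 0.2739i)
|101⟩: (-0.7746i - 0.6324)/(2√2) = (-0.2236 - 0.2739i)
|110⟩: (0.7746i - 0.6324)/(2√2) = (-0.2236 + 0.2739i)
|111⟩: (-0.7746i + 0.6324)/(2√2) = (0.2236 - 0.2739i)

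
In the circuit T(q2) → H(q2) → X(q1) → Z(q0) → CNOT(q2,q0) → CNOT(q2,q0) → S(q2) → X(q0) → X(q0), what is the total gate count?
9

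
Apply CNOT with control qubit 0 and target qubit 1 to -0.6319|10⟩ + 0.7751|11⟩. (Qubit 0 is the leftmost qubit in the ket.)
0.7751|10⟩ - 0.6319|11⟩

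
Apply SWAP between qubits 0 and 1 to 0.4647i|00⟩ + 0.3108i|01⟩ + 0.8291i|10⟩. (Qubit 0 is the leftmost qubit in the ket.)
0.4647i|00⟩ + 0.8291i|01⟩ + 0.3108i|10⟩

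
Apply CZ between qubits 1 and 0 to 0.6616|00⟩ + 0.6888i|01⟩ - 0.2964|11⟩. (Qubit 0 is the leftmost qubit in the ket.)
0.6616|00⟩ + 0.6888i|01⟩ + 0.2964|11⟩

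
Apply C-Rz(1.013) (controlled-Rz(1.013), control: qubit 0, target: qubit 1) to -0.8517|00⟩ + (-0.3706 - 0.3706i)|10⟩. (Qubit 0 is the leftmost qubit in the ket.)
-0.8517|00⟩ + (-0.5039 - 0.1443i)|10⟩

C-Rz(1.013) leaves the control-|0⟩ kets |00⟩, |01⟩ unchanged and applies Rz(1.013) to qubit 1 on the control-|1⟩ pair (|10⟩, |11⟩).
Rz(1.013) = [[e^(−iθ/2), 0], [0, e^(iθ/2)]] with e^(±iθ/2) = cos(θ/2) ± i·sin(θ/2); θ = 1.013, cos(θ/2) ≈ 0.874448, sin(θ/2) ≈ 0.48512.
With a = amp(|10⟩) = (-0.3706 - 0.3706i) and b = amp(|11⟩) = 0:
new amp(|10⟩) = (0.874448 - 0.48512i)·a = (-0.5039 - 0.1443i)
new amp(|11⟩) = (0.874448 + 0.48512i)·b = 0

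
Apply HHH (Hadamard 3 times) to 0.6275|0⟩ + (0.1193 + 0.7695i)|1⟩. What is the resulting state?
(0.5281 + 0.5441i)|0⟩ + (0.3594 - 0.5441i)|1⟩

H² = I, so H^3 = H: a single Hadamard. With (a, b) = (0.6275, (0.1193 + 0.7695i)), H gives ((a + b)/√2, (a − b)/√2) = ((0.5281 + 0.5441i), (0.3594 - 0.5441i)).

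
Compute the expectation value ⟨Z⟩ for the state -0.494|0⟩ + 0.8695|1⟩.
-0.512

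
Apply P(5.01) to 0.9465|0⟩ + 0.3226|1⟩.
0.9465|0⟩ + (0.0946 - 0.3084i)|1⟩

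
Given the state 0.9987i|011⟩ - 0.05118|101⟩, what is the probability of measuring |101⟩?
0.002619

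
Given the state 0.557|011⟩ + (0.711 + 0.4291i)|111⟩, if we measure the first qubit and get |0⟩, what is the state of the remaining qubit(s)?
|11⟩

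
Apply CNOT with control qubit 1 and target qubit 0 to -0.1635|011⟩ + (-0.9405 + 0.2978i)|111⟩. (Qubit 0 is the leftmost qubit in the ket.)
(-0.9405 + 0.2978i)|011⟩ - 0.1635|111⟩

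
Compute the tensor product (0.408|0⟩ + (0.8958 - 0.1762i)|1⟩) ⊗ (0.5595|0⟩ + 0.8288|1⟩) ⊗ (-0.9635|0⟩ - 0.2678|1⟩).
-0.2199|000⟩ - 0.06113|001⟩ - 0.3258|010⟩ - 0.09056|011⟩ + (-0.4829 + 0.09499i)|100⟩ + (-0.1342 + 0.0264i)|101⟩ + (-0.7153 + 0.1407i)|110⟩ + (-0.1988 + 0.03911i)|111⟩

amp(|b₁b₂…⟩) = product of the factor amplitudes for bits b₁, b₂, …; only kets whose every factor amplitude is nonzero survive.
|000⟩: (0.408)(0.5595)(-0.9635) = -0.2199
|001⟩: (0.408)(0.5595)(-0.2678) = -0.06113
|010⟩: (0.408)(0.8288)(-0.9635) = -0.3258
|011⟩: (0.408)(0.8288)(-0.2678) = -0.09056
|100⟩: (0.8958 - 0.1762i)(0.5595)(-0.9635) = (-0.4829 + 0.09499i)
|101⟩: (0.8958 - 0.1762i)(0.5595)(-0.2678) = (-0.1342 + 0.0264i)
|110⟩: (0.8958 - 0.1762i)(0.8288)(-0.9635) = (-0.7153 + 0.1407i)
|111⟩: (0.8958 - 0.1762i)(0.8288)(-0.2678) = (-0.1988 + 0.03911i)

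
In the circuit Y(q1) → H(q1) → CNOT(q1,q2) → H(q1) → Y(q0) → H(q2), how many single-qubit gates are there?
5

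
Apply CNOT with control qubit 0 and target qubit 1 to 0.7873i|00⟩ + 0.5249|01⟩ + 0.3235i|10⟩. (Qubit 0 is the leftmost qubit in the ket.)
0.7873i|00⟩ + 0.5249|01⟩ + 0.3235i|11⟩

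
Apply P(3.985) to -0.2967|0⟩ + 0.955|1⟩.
-0.2967|0⟩ + (-0.635 - 0.7133i)|1⟩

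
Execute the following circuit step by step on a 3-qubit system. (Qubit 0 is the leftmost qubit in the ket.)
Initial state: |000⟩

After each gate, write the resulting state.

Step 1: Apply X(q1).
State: |010⟩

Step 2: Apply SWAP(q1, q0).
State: |100⟩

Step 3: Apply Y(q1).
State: i|110⟩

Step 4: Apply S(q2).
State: i|110⟩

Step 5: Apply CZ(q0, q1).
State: -i|110⟩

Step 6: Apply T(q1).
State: (1/√2 - (1/√2)i)|110⟩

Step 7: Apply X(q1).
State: (1/√2 - (1/√2)i)|100⟩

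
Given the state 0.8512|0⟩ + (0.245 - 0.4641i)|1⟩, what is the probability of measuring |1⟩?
0.2754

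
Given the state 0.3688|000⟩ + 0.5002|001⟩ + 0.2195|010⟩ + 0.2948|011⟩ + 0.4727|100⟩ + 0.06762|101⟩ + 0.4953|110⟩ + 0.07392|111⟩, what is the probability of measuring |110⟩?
0.2453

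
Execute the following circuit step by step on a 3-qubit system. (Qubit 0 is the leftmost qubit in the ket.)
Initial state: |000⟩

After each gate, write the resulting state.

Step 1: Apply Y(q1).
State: i|010⟩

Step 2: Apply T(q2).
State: i|010⟩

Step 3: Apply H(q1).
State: (1/√2)i|000⟩ - (1/√2)i|010⟩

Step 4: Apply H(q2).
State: (1/2)i|000⟩ + (1/2)i|001⟩ - (1/2)i|010⟩ - (1/2)i|011⟩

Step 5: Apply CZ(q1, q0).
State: (1/2)i|000⟩ + (1/2)i|001⟩ - (1/2)i|010⟩ - (1/2)i|011⟩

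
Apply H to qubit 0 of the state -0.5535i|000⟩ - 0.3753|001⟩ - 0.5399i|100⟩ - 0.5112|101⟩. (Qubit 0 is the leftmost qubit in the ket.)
-0.7732i|000⟩ - 0.6269|001⟩ - 0.009617i|100⟩ + 0.0961|101⟩

H on qubit 0 mixes each pair of kets that differ only in qubit 0: amplitudes (a, b) of (|…0…⟩, |…1…⟩) become ((a + b)/√2, (a − b)/√2). Kets absent from the input have amplitude 0.
(|000⟩, |100⟩): (a, b) = (-0.5535i, -0.5399i) → (-0.7732i, -0.009617i)
(|001⟩, |101⟩): (a, b) = (-0.3753, -0.5112) → (-0.6269, 0.0961)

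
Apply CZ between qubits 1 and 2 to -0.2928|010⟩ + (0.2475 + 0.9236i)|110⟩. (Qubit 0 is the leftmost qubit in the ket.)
-0.2928|010⟩ + (0.2475 + 0.9236i)|110⟩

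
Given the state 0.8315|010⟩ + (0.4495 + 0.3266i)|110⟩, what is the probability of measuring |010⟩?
0.6914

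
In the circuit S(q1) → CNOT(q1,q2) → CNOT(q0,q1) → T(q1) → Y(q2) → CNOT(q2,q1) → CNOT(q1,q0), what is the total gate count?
7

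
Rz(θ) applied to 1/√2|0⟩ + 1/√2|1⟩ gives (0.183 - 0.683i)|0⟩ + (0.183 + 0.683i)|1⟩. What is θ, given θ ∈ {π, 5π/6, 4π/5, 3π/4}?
5π/6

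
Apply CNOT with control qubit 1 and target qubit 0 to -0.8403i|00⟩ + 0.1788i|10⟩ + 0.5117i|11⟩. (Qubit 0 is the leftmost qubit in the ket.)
-0.8403i|00⟩ + 0.5117i|01⟩ + 0.1788i|10⟩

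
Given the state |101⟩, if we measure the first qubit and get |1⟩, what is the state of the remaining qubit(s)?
|01⟩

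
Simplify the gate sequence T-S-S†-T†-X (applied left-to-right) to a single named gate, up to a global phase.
X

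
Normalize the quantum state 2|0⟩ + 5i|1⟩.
0.3714|0⟩ + 0.9285i|1⟩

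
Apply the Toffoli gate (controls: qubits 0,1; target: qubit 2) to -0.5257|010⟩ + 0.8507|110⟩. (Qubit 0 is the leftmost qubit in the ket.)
-0.5257|010⟩ + 0.8507|111⟩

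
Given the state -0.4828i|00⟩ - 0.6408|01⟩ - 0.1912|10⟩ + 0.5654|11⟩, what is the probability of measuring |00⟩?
0.2331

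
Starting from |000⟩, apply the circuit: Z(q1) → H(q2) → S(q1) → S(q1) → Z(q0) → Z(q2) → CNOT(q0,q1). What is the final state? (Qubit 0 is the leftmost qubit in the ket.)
1/√2|000⟩ - 1/√2|001⟩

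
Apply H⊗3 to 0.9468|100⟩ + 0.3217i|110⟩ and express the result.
(0.3347 + 0.1137i)|000⟩ + (0.3347 + 0.1137i)|001⟩ + (0.3347 - 0.1137i)|010⟩ + (0.3347 - 0.1137i)|011⟩ + (-0.3347 - 0.1137i)|100⟩ + (-0.3347 - 0.1137i)|101⟩ + (-0.3347 + 0.1137i)|110⟩ + (-0.3347 + 0.1137i)|111⟩

H⊗3 gives amp(|y⟩) = (1/2√2) Σ_x (−1)^(x·y) amp(|x⟩), where x·y is the number of positions in which both x and y have a 1.
|000⟩: (0.9468 + 0.3217i)/(2√2) = (0.3347 + 0.1137i)
|001⟩: (0.9468 + 0.3217i)/(2√2) = (0.3347 + 0.1137i)
|010⟩: (0.9468 - 0.3217i)/(2√2) = (0.3347 - 0.1137i)
|011⟩: (0.9468 - 0.3217i)/(2√2) = (0.3347 - 0.1137i)
|100⟩: (-0.9468 - 0.3217i)/(2√2) = (-0.3347 - 0.1137i)
|101⟩: (-0.9468 - 0.3217i)/(2√2) = (-0.3347 - 0.1137i)
|110⟩: (-0.9468 + 0.3217i)/(2√2) = (-0.3347 + 0.1137i)
|111⟩: (-0.9468 + 0.3217i)/(2√2) = (-0.3347 + 0.1137i)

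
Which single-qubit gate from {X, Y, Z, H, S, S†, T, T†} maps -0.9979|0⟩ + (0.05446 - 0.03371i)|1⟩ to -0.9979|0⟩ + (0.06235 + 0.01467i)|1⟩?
T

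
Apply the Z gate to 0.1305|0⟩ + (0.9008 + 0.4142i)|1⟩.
0.1305|0⟩ + (-0.9008 - 0.4142i)|1⟩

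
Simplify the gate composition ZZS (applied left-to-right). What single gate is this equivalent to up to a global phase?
S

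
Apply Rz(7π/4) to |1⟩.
(-0.9239 + 0.3827i)|1⟩

Rz(7π/4) = [[e^(−iθ/2), 0], [0, e^(iθ/2)]] with e^(±iθ/2) = cos(θ/2) ± i·sin(θ/2); θ = 7π/4, cos(θ/2) ≈ -0.92388, sin(θ/2) ≈ 0.382683.
With a = amp(|0⟩) = 0 and b = amp(|1⟩) = 1:
new amp(|0⟩) = (-0.92388 - 0.382683i)·a = 0
new amp(|1⟩) = (-0.92388 + 0.382683i)·b = (-0.9239 + 0.3827i)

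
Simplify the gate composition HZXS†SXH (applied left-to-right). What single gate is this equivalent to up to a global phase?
X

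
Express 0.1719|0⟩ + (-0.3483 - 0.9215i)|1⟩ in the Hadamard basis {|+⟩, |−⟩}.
(-0.1247 - 0.6516i)|+⟩ + (0.3678 + 0.6516i)|−⟩

With |ψ⟩ = α|0⟩ + β|1⟩, the Hadamard-basis coefficients are ⟨+|ψ⟩ = (α + β)/√2 and ⟨−|ψ⟩ = (α − β)/√2.
Here α = 0.1719, β = (-0.3483 - 0.9215i): (α + β)/√2 = (-0.1247 - 0.6516i), (α − β)/√2 = (0.3678 + 0.6516i).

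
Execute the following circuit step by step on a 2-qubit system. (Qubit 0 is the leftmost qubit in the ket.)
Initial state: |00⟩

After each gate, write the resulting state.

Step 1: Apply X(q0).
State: |10⟩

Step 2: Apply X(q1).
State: |11⟩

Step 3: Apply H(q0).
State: 1/√2|01⟩ - 1/√2|11⟩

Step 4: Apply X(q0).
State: -1/√2|01⟩ + 1/√2|11⟩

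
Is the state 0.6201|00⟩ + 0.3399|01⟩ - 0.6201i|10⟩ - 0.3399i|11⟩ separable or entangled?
Separable

Writing the state as a|00⟩ + b|01⟩ + c|10⟩ + d|11⟩, it is a product state iff ad − bc = 0.
Here (a, b, c, d) = (0.6201, 0.3399, -0.6201i, -0.3399i): ad − bc = (0.6201)(-0.3399i) − (0.3399)(-0.6201i) = 0, so the state is separable.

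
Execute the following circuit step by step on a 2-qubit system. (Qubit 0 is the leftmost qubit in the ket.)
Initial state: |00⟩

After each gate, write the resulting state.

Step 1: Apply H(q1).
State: 1/√2|00⟩ + 1/√2|01⟩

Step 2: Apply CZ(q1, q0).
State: 1/√2|00⟩ + 1/√2|01⟩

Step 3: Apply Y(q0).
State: (1/√2)i|10⟩ + (1/√2)i|11⟩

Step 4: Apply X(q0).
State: (1/√2)i|00⟩ + (1/√2)i|01⟩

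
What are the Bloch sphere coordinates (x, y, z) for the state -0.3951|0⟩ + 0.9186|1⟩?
(-0.7259, 0, -0.6877)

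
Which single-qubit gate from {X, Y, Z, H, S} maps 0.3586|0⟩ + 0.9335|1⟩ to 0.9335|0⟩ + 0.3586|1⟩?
X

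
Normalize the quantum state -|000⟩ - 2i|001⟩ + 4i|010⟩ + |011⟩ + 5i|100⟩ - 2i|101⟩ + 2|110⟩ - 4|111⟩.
-0.1187|000⟩ - 0.2374i|001⟩ + 0.4747i|010⟩ + 0.1187|011⟩ + 0.5934i|100⟩ - 0.2374i|101⟩ + 0.2374|110⟩ - 0.4747|111⟩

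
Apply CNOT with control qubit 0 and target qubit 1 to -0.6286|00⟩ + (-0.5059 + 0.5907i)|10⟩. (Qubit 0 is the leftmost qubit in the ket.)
-0.6286|00⟩ + (-0.5059 + 0.5907i)|11⟩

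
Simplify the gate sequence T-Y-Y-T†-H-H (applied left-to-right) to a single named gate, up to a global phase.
I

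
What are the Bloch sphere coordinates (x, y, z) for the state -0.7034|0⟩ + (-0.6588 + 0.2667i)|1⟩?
(0.9268, -0.3752, -0.01037)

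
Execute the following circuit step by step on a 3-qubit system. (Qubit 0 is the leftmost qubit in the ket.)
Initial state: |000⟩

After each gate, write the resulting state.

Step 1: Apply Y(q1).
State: i|010⟩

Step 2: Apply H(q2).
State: (1/√2)i|010⟩ + (1/√2)i|011⟩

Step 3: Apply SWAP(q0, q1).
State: (1/√2)i|100⟩ + (1/√2)i|101⟩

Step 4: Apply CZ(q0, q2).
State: (1/√2)i|100⟩ - (1/√2)i|101⟩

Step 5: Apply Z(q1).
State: (1/√2)i|100⟩ - (1/√2)i|101⟩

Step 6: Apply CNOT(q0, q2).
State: -(1/√2)i|100⟩ + (1/√2)i|101⟩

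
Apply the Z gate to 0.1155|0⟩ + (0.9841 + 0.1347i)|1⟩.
0.1155|0⟩ + (-0.9841 - 0.1347i)|1⟩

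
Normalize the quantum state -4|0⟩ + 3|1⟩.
-0.8|0⟩ + 0.6|1⟩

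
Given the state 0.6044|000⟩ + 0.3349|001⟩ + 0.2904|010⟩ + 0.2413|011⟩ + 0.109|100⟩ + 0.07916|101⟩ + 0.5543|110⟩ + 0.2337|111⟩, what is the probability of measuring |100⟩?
0.01188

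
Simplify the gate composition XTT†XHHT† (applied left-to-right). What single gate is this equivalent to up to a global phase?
T†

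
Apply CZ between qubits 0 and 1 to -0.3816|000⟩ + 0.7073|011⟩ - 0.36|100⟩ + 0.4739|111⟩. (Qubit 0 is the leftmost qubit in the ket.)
-0.3816|000⟩ + 0.7073|011⟩ - 0.36|100⟩ - 0.4739|111⟩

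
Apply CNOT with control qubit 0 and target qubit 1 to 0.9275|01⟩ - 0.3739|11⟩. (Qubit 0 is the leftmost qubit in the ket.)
0.9275|01⟩ - 0.3739|10⟩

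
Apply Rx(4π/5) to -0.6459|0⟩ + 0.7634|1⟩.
(-0.1996 - 0.726i)|0⟩ + (0.2359 + 0.6143i)|1⟩

Rx(4π/5) = [[cos(θ/2), −i·sin(θ/2)], [−i·sin(θ/2), cos(θ/2)]]; θ = 4π/5, cos(θ/2) ≈ 0.309017, sin(θ/2) ≈ 0.951057.
With a = amp(|0⟩) = -0.6459 and b = amp(|1⟩) = 0.7634:
new amp(|0⟩) = (0.309017)·a + (-0.951057i)·b = (-0.1996 - 0.726i)
new amp(|1⟩) = (-0.951057i)·a + (0.309017)·b = (0.2359 + 0.6143i)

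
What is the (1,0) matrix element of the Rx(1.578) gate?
-0.7096i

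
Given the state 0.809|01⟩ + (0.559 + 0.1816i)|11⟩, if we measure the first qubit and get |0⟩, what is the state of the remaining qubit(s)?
|1⟩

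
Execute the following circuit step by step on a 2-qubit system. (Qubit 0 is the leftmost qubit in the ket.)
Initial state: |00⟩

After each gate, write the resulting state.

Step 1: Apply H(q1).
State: 1/√2|00⟩ + 1/√2|01⟩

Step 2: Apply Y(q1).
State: -(1/√2)i|00⟩ + (1/√2)i|01⟩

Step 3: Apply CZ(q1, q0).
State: -(1/√2)i|00⟩ + (1/√2)i|01⟩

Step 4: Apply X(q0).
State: -(1/√2)i|10⟩ + (1/√2)i|11⟩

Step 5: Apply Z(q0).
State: (1/√2)i|10⟩ - (1/√2)i|11⟩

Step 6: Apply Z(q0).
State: -(1/√2)i|10⟩ + (1/√2)i|11⟩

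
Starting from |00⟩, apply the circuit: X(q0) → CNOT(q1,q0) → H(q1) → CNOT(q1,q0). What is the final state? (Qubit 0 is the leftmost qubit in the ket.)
1/√2|01⟩ + 1/√2|10⟩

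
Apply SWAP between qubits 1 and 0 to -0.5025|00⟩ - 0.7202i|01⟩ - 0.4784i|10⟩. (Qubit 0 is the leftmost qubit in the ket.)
-0.5025|00⟩ - 0.4784i|01⟩ - 0.7202i|10⟩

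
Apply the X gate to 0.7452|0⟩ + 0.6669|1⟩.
0.6669|0⟩ + 0.7452|1⟩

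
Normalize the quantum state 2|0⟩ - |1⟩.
0.8944|0⟩ - 1/√5|1⟩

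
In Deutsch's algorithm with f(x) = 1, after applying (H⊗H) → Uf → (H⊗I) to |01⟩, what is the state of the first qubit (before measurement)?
|0⟩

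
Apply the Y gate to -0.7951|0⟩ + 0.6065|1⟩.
-0.6065i|0⟩ - 0.7951i|1⟩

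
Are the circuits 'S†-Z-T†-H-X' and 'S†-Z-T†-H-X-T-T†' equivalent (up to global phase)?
Yes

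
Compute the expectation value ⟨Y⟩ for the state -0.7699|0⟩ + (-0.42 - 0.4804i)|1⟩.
0.7397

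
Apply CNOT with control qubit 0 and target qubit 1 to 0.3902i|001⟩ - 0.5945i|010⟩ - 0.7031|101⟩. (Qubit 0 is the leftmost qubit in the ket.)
0.3902i|001⟩ - 0.5945i|010⟩ - 0.7031|111⟩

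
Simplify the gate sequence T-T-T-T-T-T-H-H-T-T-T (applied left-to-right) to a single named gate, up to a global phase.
T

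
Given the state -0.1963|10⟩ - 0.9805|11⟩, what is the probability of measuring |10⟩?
0.03853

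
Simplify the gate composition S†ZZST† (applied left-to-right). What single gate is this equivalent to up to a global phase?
T†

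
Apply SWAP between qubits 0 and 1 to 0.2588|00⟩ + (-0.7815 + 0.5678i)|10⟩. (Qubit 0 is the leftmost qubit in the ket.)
0.2588|00⟩ + (-0.7815 + 0.5678i)|01⟩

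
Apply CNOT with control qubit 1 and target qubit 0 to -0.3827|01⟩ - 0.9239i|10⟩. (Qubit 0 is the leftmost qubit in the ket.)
-0.9239i|10⟩ - 0.3827|11⟩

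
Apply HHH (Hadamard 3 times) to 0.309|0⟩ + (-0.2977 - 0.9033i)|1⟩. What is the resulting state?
(0.00799 - 0.6387i)|0⟩ + (0.429 + 0.6387i)|1⟩

H² = I, so H^3 = H: a single Hadamard. With (a, b) = (0.309, (-0.2977 - 0.9033i)), H gives ((a + b)/√2, (a − b)/√2) = ((0.00799 - 0.6387i), (0.429 + 0.6387i)).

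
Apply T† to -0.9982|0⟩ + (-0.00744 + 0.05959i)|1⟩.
-0.9982|0⟩ + (0.03688 + 0.0474i)|1⟩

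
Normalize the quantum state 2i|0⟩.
i|0⟩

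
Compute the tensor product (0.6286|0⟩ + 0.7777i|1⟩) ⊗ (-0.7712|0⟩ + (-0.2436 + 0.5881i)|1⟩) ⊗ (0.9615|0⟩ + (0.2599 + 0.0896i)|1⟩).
-0.4661|000⟩ + (-0.126 - 0.04344i)|001⟩ + (-0.1472 + 0.3554i)|010⟩ + (-0.07292 + 0.08236i)|011⟩ - 0.5767i|100⟩ + (0.05374 - 0.1559i)|101⟩ + (-0.4398 - 0.1822i)|110⟩ + (-0.1019 - 0.09022i)|111⟩

amp(|b₁b₂…⟩) = product of the factor amplitudes for bits b₁, b₂, …; only kets whose every factor amplitude is nonzero survive.
|000⟩: (0.6286)(-0.7712)(0.9615) = -0.4661
|001⟩: (0.6286)(-0.7712)(0.2599 + 0.0896i) = (-0.126 - 0.04344i)
|010⟩: (0.6286)(-0.2436 + 0.5881i)(0.9615) = (-0.1472 + 0.3554i)
|011⟩: (0.6286)(-0.2436 + 0.5881i)(0.2599 + 0.0896i) = (-0.07292 + 0.08236i)
|100⟩: (0.7777i)(-0.7712)(0.9615) = -0.5767i
|101⟩: (0.7777i)(-0.7712)(0.2599 + 0.0896i) = (0.05374 - 0.1559i)
|110⟩: (0.7777i)(-0.2436 + 0.5881i)(0.9615) = (-0.4398 - 0.1822i)
|111⟩: (0.7777i)(-0.2436 + 0.5881i)(0.2599 + 0.0896i) = (-0.1019 - 0.09022i)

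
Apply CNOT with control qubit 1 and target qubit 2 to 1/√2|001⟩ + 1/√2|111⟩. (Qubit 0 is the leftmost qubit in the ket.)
1/√2|001⟩ + 1/√2|110⟩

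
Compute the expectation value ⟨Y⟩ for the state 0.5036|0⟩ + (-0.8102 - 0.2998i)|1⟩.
-0.302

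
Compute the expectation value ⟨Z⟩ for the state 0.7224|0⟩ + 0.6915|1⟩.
0.04369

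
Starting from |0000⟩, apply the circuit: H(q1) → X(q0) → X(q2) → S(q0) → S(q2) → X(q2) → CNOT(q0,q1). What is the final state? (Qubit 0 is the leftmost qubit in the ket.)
-1/√2|1000⟩ - 1/√2|1100⟩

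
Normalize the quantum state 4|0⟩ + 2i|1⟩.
0.8944|0⟩ + (1/√5)i|1⟩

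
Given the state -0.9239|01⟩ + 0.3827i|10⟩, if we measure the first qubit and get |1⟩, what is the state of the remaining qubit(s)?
i|0⟩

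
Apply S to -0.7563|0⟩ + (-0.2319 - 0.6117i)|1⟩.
-0.7563|0⟩ + (0.6117 - 0.2319i)|1⟩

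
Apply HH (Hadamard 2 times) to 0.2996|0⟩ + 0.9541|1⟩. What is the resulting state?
0.2996|0⟩ + 0.9541|1⟩

H² = I, so an even number of Hadamards cancels: H^2 = I and the state is unchanged.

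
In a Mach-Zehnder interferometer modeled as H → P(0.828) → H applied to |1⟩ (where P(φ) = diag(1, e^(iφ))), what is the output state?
(0.1618 - 0.3683i)|0⟩ + (0.8382 + 0.3683i)|1⟩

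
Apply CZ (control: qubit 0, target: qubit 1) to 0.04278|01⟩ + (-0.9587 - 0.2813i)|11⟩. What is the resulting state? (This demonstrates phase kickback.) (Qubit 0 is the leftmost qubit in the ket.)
0.04278|01⟩ + (0.9587 + 0.2813i)|11⟩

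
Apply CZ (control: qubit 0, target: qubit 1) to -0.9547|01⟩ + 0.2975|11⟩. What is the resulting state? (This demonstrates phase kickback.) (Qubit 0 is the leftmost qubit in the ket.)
-0.9547|01⟩ - 0.2975|11⟩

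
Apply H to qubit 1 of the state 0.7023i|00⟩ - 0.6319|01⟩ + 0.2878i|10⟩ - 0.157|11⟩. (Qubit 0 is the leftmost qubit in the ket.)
(-0.4468 + 0.4966i)|00⟩ + (0.4468 + 0.4966i)|01⟩ + (-0.111 + 0.2035i)|10⟩ + (0.111 + 0.2035i)|11⟩

H on qubit 1 mixes each pair of kets that differ only in qubit 1: amplitudes (a, b) of (|…0…⟩, |…1…⟩) become ((a + b)/√2, (a − b)/√2). Kets absent from the input have amplitude 0.
(|00⟩, |01⟩): (a, b) = (0.7023i, -0.6319) → ((-0.4468 + 0.4966i), (0.4468 + 0.4966i))
(|10⟩, |11⟩): (a, b) = (0.2878i, -0.157) → ((-0.111 + 0.2035i), (0.111 + 0.2035i))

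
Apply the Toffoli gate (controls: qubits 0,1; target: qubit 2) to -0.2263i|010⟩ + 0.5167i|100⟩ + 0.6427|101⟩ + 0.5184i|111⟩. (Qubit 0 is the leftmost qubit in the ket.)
-0.2263i|010⟩ + 0.5167i|100⟩ + 0.6427|101⟩ + 0.5184i|110⟩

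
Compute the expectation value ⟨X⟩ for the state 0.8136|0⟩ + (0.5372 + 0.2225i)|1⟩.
0.8741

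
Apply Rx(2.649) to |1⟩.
-0.9698i|0⟩ + 0.2438|1⟩

Rx(2.649) = [[cos(θ/2), −i·sin(θ/2)], [−i·sin(θ/2), cos(θ/2)]]; θ = 2.649, cos(θ/2) ≈ 0.243814, sin(θ/2) ≈ 0.969822.
With a = amp(|0⟩) = 0 and b = amp(|1⟩) = 1:
new amp(|0⟩) = (0.243814)·a + (-0.969822i)·b = -0.9698i
new amp(|1⟩) = (-0.969822i)·a + (0.243814)·b = 0.2438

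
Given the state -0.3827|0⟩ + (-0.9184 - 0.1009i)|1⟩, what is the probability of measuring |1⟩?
0.8536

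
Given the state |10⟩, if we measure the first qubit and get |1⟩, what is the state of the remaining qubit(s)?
|0⟩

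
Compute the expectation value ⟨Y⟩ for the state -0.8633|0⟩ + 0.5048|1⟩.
0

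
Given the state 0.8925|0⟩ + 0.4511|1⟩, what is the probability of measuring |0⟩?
0.7966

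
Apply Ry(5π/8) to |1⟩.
-0.8315|0⟩ + 0.5556|1⟩

Ry(5π/8) = [[cos(θ/2), −sin(θ/2)], [sin(θ/2), cos(θ/2)]]; θ = 5π/8, cos(θ/2) ≈ 0.55557, sin(θ/2) ≈ 0.83147.
With a = amp(|0⟩) = 0 and b = amp(|1⟩) = 1:
new amp(|0⟩) = (0.55557)·a + (-0.83147)·b = -0.8315
new amp(|1⟩) = (0.83147)·a + (0.55557)·b = 0.5556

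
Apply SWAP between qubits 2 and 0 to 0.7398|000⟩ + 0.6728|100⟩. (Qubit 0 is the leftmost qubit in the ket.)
0.7398|000⟩ + 0.6728|001⟩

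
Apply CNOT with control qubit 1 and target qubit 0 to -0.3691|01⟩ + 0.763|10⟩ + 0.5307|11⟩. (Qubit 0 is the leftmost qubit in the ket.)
0.5307|01⟩ + 0.763|10⟩ - 0.3691|11⟩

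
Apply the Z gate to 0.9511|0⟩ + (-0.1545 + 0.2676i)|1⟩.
0.9511|0⟩ + (0.1545 - 0.2676i)|1⟩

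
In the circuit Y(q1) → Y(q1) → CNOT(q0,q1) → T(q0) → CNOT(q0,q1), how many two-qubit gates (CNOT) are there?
2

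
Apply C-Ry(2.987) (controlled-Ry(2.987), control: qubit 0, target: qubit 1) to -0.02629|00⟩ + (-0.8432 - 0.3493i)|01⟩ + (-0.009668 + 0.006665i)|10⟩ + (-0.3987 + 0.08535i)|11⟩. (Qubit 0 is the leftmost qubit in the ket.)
-0.02629|00⟩ + (-0.8432 - 0.3493i)|01⟩ + (0.3968 - 0.08458i)|10⟩ + (-0.04043 + 0.01324i)|11⟩

C-Ry(2.987) leaves the control-|0⟩ kets |00⟩, |01⟩ unchanged and applies Ry(2.987) to qubit 1 on the control-|1⟩ pair (|10⟩, |11⟩).
Ry(2.987) = [[cos(θ/2), −sin(θ/2)], [sin(θ/2), cos(θ/2)]]; θ = 2.987, cos(θ/2) ≈ 0.0772194, sin(θ/2) ≈ 0.997014.
With a = amp(|10⟩) = (-0.009668 + 0.006665i) and b = amp(|11⟩) = (-0.3987 + 0.08535i):
new amp(|10⟩) = (0.0772194)·a + (-0.997014)·b = (0.3968 - 0.08458i)
new amp(|11⟩) = (0.997014)·a + (0.0772194)·b = (-0.04043 + 0.01324i)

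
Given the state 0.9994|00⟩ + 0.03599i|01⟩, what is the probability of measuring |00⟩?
0.9988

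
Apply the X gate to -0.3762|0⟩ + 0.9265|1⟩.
0.9265|0⟩ - 0.3762|1⟩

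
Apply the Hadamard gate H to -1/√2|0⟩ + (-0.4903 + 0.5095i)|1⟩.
(-0.8467 + 0.3603i)|0⟩ + (-0.1533 - 0.3603i)|1⟩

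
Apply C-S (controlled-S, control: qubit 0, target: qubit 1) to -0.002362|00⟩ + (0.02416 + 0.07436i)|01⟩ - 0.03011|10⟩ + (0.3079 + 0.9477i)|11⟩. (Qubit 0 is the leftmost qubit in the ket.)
-0.002362|00⟩ + (0.02416 + 0.07436i)|01⟩ - 0.03011|10⟩ + (-0.9477 + 0.3079i)|11⟩

C-S leaves the control-|0⟩ kets |00⟩, |01⟩ unchanged and applies S to qubit 1 on the control-|1⟩ pair (|10⟩, |11⟩).
S = [[1, 0], [0, i]].
With a = amp(|10⟩) = -0.03011 and b = amp(|11⟩) = (0.3079 + 0.9477i):
new amp(|10⟩) = (1)·a = -0.03011
new amp(|11⟩) = (i)·b = (-0.9477 + 0.3079i)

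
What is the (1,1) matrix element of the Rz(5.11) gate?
(-0.8328 + 0.5535i)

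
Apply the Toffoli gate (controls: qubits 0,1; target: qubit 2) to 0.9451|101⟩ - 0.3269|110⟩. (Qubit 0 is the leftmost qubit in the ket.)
0.9451|101⟩ - 0.3269|111⟩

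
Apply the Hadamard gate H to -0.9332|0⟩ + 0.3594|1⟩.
-0.4057|0⟩ - 0.914|1⟩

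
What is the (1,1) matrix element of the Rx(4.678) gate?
-0.6948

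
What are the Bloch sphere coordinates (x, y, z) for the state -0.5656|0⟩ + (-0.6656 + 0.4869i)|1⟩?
(0.7529, -0.5508, -0.3602)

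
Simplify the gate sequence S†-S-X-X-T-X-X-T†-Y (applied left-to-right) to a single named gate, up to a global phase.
Y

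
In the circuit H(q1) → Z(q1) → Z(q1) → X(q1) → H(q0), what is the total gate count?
5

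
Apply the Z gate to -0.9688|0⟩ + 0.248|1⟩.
-0.9688|0⟩ - 0.248|1⟩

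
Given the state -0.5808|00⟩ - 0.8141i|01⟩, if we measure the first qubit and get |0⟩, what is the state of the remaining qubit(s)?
-0.5808|0⟩ - 0.8141i|1⟩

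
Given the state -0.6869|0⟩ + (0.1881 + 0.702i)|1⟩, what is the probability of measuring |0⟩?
0.4718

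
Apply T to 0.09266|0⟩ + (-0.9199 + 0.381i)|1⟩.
0.09266|0⟩ + (-0.9199 - 0.3811i)|1⟩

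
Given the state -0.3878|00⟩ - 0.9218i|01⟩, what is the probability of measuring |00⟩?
0.1504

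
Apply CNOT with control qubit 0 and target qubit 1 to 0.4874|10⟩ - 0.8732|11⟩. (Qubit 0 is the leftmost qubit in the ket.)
-0.8732|10⟩ + 0.4874|11⟩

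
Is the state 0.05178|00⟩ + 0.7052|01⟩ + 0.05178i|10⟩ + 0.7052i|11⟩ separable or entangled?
Separable

Writing the state as a|00⟩ + b|01⟩ + c|10⟩ + d|11⟩, it is a product state iff ad − bc = 0.
Here (a, b, c, d) = (0.05178, 0.7052, 0.05178i, 0.7052i): ad − bc = (0.05178)(0.7052i) − (0.7052)(0.05178i) = 0, so the state is separable.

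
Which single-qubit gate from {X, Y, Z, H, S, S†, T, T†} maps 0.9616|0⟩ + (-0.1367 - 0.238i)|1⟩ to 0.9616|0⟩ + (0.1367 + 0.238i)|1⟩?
Z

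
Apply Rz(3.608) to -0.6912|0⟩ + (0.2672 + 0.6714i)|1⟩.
(0.1597 + 0.6725i)|0⟩ + (-0.715 + 0.1048i)|1⟩

Rz(3.608) = [[e^(−iθ/2), 0], [0, e^(iθ/2)]] with e^(±iθ/2) = cos(θ/2) ± i·sin(θ/2); θ = 3.608, cos(θ/2) ≈ -0.231096, sin(θ/2) ≈ 0.972931.
With a = amp(|0⟩) = -0.6912 and b = amp(|1⟩) = (0.2672 + 0.6714i):
new amp(|0⟩) = (-0.231096 - 0.972931i)·a = (0.1597 + 0.6725i)
new amp(|1⟩) = (-0.231096 + 0.972931i)·b = (-0.715 + 0.1048i)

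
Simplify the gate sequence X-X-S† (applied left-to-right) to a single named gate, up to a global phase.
S†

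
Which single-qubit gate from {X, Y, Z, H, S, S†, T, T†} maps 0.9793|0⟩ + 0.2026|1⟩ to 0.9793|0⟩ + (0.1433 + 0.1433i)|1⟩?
T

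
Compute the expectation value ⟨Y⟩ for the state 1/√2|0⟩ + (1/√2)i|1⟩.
1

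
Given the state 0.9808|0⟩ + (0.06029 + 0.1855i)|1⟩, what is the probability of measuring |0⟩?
0.962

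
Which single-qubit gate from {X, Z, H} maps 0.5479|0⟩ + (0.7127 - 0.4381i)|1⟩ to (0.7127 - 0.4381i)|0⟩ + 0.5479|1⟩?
X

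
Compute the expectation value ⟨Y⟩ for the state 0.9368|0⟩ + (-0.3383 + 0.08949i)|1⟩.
0.1677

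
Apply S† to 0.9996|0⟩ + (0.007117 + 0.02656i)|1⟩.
0.9996|0⟩ + (0.02656 - 0.007117i)|1⟩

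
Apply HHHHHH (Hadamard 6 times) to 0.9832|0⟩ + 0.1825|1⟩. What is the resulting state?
0.9832|0⟩ + 0.1825|1⟩

H² = I, so an even number of Hadamards cancels: H^6 = I and the state is unchanged.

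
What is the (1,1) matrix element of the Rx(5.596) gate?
-0.9416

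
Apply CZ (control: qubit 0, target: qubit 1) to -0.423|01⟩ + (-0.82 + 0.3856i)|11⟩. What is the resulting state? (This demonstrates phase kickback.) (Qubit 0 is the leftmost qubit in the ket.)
-0.423|01⟩ + (0.82 - 0.3856i)|11⟩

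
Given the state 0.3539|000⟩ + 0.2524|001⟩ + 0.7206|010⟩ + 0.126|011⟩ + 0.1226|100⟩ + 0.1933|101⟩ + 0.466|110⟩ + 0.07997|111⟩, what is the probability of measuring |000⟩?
0.1252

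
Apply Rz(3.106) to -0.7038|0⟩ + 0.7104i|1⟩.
(-0.01252 + 0.7037i)|0⟩ + (-0.7103 + 0.01264i)|1⟩

Rz(3.106) = [[e^(−iθ/2), 0], [0, e^(iθ/2)]] with e^(±iθ/2) = cos(θ/2) ± i·sin(θ/2); θ = 3.106, cos(θ/2) ≈ 0.0177954, sin(θ/2) ≈ 0.999842.
With a = amp(|0⟩) = -0.7038 and b = amp(|1⟩) = 0.7104i:
new amp(|0⟩) = (0.0177954 - 0.999842i)·a = (-0.01252 + 0.7037i)
new amp(|1⟩) = (0.0177954 + 0.999842i)·b = (-0.7103 + 0.01264i)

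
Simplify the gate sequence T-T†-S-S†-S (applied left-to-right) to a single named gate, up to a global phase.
S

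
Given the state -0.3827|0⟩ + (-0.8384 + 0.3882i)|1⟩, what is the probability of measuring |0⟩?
0.1465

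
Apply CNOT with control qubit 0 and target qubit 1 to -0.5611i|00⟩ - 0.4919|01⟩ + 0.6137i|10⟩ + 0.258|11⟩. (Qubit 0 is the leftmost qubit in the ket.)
-0.5611i|00⟩ - 0.4919|01⟩ + 0.258|10⟩ + 0.6137i|11⟩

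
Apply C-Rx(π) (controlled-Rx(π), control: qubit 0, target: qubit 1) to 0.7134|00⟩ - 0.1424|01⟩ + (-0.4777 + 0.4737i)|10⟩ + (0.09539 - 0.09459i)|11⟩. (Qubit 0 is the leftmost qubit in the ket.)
0.7134|00⟩ - 0.1424|01⟩ + (-0.09459 - 0.09539i)|10⟩ + (0.4737 + 0.4777i)|11⟩

C-Rx(π) leaves the control-|0⟩ kets |00⟩, |01⟩ unchanged and applies Rx(π) to qubit 1 on the control-|1⟩ pair (|10⟩, |11⟩).
Rx(π) = [[cos(θ/2), −i·sin(θ/2)], [−i·sin(θ/2), cos(θ/2)]]; θ = π, cos(θ/2) ≈ 0, sin(θ/2) ≈ 1.
With a = amp(|10⟩) = (-0.4777 + 0.4737i) and b = amp(|11⟩) = (0.09539 - 0.09459i):
new amp(|10⟩) = (-i)·b = (-0.09459 - 0.09539i)
new amp(|11⟩) = (-i)·a = (0.4737 + 0.4777i)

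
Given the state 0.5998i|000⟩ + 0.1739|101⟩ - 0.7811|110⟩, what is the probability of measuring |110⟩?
0.6101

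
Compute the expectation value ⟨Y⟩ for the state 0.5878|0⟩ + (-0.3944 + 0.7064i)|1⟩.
0.8304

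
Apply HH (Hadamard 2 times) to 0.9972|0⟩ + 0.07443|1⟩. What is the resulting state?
0.9972|0⟩ + 0.07443|1⟩

H² = I, so an even number of Hadamards cancels: H^2 = I and the state is unchanged.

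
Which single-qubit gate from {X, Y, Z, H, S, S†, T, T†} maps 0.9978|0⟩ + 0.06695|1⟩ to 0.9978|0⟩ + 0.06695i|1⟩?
S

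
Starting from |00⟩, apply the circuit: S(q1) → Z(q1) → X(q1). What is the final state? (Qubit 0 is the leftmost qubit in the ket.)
|01⟩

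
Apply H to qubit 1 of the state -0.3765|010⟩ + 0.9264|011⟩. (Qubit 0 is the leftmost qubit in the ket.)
-0.2662|000⟩ + 0.6551|001⟩ + 0.2662|010⟩ - 0.6551|011⟩

H on qubit 1 mixes each pair of kets that differ only in qubit 1: amplitudes (a, b) of (|…0…⟩, |…1…⟩) become ((a + b)/√2, (a − b)/√2). Kets absent from the input have amplitude 0.
(|000⟩, |010⟩): (a, b) = (0, -0.3765) → (-0.2662, 0.2662)
(|001⟩, |011⟩): (a, b) = (0, 0.9264) → (0.6551, -0.6551)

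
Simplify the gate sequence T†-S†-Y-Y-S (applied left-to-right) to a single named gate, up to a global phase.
T†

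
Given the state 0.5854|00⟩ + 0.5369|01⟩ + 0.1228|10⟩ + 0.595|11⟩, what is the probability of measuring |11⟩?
0.354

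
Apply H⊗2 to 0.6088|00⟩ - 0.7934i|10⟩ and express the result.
(0.3044 - 0.3967i)|00⟩ + (0.3044 - 0.3967i)|01⟩ + (0.3044 + 0.3967i)|10⟩ + (0.3044 + 0.3967i)|11⟩

H⊗2 gives amp(|y⟩) = (1/2) Σ_x (−1)^(x·y) amp(|x⟩), where x·y is the number of positions in which both x and y have a 1.
|00⟩: (0.6088 - 0.7934i)/2 = (0.3044 - 0.3967i)
|01⟩: (0.6088 - 0.7934i)/2 = (0.3044 - 0.3967i)
|10⟩: (0.6088 + 0.7934i)/2 = (0.3044 + 0.3967i)
|11⟩: (0.6088 + 0.7934i)/2 = (0.3044 + 0.3967i)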